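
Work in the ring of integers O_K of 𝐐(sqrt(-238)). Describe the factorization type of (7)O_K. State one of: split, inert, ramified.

ramified — (7) = 𝔭²

-238 mod 4 = 2, hence disc K = 4·(-238) = -952 and O_K = ℤ[√-238].
disc(K) = -952 = 7·(-136), so p = 7 is ramified.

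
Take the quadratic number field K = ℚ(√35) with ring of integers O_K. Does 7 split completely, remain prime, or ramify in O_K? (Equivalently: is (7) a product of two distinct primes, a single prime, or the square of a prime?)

d = 35 ≡ 3 (mod 4), so O_K = ℤ[√35] and disc(K) = 4d = 140.
Ramification test: 7 | 140. The prime 7 ramifies in K.

ramifies in O_K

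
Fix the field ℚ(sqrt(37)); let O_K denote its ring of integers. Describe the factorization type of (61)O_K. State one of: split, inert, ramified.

d = 37 ≡ 1 (mod 4), so O_K = ℤ[(1+√37)/2] and disc(K) = d = 37.
disc(K) = 37 is not divisible by 61; 61 is unramified.
(37/61) = 37^30 mod 61 = 60, giving Legendre symbol -1.
Legendre symbol -1 ⇒ 61 is inert.

inert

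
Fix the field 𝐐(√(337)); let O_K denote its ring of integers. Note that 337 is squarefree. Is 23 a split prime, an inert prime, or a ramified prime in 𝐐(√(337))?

337 mod 4 = 1, hence disc K = 337 and O_K = ℤ[(1+√337)/2].
Since gcd(23, 337) = 1 the prime 23 does not ramify.
Legendre symbol by Euler's criterion: (337/23) ≡ 337^11 ≡ 22 (mod 23), i.e. (337/23) = -1.
d is a non-residue mod p, hence 23 remains inert in O_K.

inert — (23) stays prime in O_K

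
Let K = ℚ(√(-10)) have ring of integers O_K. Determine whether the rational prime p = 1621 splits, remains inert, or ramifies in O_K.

-10 mod 4 = 2, hence disc K = 4·(-10) = -40 and O_K = ℤ[√-10].
disc(K) = -40 is not divisible by 1621; 1621 is unramified.
Euler's criterion: (-10)^810 mod 1621 = 1620. Thus (-10|1621) = -1.
(-10/1621) = -1, so 1621 is inert.

inert — (1621) stays prime in O_K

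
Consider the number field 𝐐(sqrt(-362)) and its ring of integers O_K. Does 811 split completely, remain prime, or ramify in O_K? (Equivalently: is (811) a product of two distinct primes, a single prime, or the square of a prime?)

splits completely

-362 mod 4 = 2, hence disc K = 4·(-362) = -1448 and O_K = ℤ[√-362].
811 ∤ -1448, so 811 is unramified.
Compute (-362/811) via Euler: 449^((811-1)/2) mod 811 = 1, so (-362/811) = 1.
Legendre symbol 1 ⇒ 811 is split.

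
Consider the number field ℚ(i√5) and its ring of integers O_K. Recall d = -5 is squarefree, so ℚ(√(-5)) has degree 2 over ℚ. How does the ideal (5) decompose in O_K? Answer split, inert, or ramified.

d = -5 ≡ 3 (mod 4), so O_K = ℤ[√-5] and disc(K) = 4d = -20.
5 divides disc(K) = -20, so 5 ramifies.

ramifies in O_K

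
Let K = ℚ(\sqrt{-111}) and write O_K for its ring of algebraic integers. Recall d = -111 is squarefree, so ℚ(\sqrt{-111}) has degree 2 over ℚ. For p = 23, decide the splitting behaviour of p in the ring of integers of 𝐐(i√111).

Since -111 ≡ 1 mod 4, the ring of integers is ℤ[(1+√-111)/2] with discriminant -111.
Since gcd(23, -111) = 1 the prime 23 does not ramify.
Legendre symbol by Euler's criterion: (-111/23) ≡ (-111)^11 ≡ 1 (mod 23), i.e. (-111/23) = 1.
Legendre symbol 1 ⇒ 23 is split.

23 splits in O_K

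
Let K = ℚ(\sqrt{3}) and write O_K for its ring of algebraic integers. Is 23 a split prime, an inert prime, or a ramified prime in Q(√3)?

3 mod 4 = 3, hence disc K = 4·3 = 12 and O_K = ℤ[√3].
23 ∤ 12, so 23 is unramified.
(3/23) = 3^11 mod 23 = 1, giving Legendre symbol 1.
(3/23) = 1, so 23 splits.

p splits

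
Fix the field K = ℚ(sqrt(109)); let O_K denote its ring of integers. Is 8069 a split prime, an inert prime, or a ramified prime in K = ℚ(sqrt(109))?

Since 109 ≡ 1 mod 4, the ring of integers is ℤ[(1+√109)/2] with discriminant 109.
Since gcd(8069, 109) = 1 the prime 8069 does not ramify.
Compute (109/8069) via Euler: 109^((8069-1)/2) mod 8069 = 1, so (109/8069) = 1.
Legendre symbol 1 ⇒ 8069 is split.

split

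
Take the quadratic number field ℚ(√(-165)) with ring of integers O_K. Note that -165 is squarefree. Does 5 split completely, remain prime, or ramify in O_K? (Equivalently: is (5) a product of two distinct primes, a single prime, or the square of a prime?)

-165 mod 4 = 3, hence disc K = 4·(-165) = -660 and O_K = ℤ[√-165].
Ramification test: 5 | -660. The prime 5 ramifies in K.

ramifies in O_K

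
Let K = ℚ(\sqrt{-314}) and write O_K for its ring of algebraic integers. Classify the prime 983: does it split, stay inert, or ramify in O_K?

-314 mod 4 = 2, hence disc K = 4·(-314) = -1256 and O_K = ℤ[√-314].
Since gcd(983, -1256) = 1 the prime 983 does not ramify.
Compute (-314/983) via Euler: 669^((983-1)/2) mod 983 = 1, so (-314/983) = 1.
d is a quadratic residue mod p, hence 983 splits in O_K.

983 splits in O_K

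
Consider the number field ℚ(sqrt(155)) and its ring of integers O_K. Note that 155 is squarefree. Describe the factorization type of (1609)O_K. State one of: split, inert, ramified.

1609 splits in O_K

d = 155 ≡ 3 (mod 4), so O_K = ℤ[√155] and disc(K) = 4d = 620.
1609 ∤ 620, so 1609 is unramified.
Legendre symbol by Euler's criterion: (155/1609) ≡ 155^804 ≡ 1 (mod 1609), i.e. (155/1609) = 1.
(155/1609) = 1, so 1609 splits.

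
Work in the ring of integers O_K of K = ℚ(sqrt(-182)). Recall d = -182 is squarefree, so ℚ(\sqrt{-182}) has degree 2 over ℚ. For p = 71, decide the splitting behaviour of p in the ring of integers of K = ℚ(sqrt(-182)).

-182 mod 4 = 2, hence disc K = 4·(-182) = -728 and O_K = ℤ[√-182].
71 ∤ -728, so 71 is unramified.
Compute (-182/71) via Euler: 31^((71-1)/2) mod 71 = 70, so (-182/71) = -1.
d is a non-residue mod p, hence 71 remains inert in O_K.

remains prime (inert)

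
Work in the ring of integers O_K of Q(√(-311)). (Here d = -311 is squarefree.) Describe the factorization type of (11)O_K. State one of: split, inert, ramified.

Since -311 ≡ 1 mod 4, the ring of integers is ℤ[(1+√-311)/2] with discriminant -311.
Since gcd(11, -311) = 1 the prime 11 does not ramify.
Euler's criterion: (-311)^5 mod 11 = 10. Thus (-311|11) = -1.
d is a non-residue mod p, hence 11 remains inert in O_K.

inert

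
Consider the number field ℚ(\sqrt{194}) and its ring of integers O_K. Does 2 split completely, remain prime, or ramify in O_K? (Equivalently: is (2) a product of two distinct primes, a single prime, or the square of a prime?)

d = 194 ≡ 2 (mod 4), so O_K = ℤ[√194] and disc(K) = 4d = 776.
Ramification test: 2 | 776. The prime 2 ramifies in K.

ramifies in O_K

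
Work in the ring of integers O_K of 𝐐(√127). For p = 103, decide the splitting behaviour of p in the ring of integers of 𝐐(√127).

inert

127 mod 4 = 3, hence disc K = 4·127 = 508 and O_K = ℤ[√127].
Since gcd(103, 508) = 1 the prime 103 does not ramify.
(127/103) = 24^51 mod 103 = 102, giving Legendre symbol -1.
Legendre symbol -1 ⇒ 103 is inert.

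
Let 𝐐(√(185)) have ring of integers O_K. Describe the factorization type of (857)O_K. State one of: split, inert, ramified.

Since 185 ≡ 1 mod 4, the ring of integers is ℤ[(1+√185)/2] with discriminant 185.
857 ∤ 185, so 857 is unramified.
(185/857) = 185^428 mod 857 = 1, giving Legendre symbol 1.
d is a quadratic residue mod p, hence 857 splits in O_K.

split — (857) = 𝔭₁𝔭₂ with 𝔭₁ ≠ 𝔭₂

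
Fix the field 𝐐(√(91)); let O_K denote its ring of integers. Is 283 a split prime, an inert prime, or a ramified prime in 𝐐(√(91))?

split — (283) = 𝔭₁𝔭₂ with 𝔭₁ ≠ 𝔭₂

Since 91 ≢ 1 mod 4, the ring of integers is ℤ[√91] with discriminant 4·91 = 364.
Since gcd(283, 364) = 1 the prime 283 does not ramify.
Legendre symbol by Euler's criterion: (91/283) ≡ 91^141 ≡ 1 (mod 283), i.e. (91/283) = 1.
Legendre symbol 1 ⇒ 283 is split.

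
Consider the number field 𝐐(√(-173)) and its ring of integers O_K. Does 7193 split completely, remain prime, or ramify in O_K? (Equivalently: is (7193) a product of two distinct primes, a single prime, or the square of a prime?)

7193 splits in O_K

Since -173 ≢ 1 mod 4, the ring of integers is ℤ[√-173] with discriminant 4·(-173) = -692.
disc(K) = -692 is not divisible by 7193; 7193 is unramified.
Legendre symbol by Euler's criterion: (-173/7193) ≡ (-173)^3596 ≡ 1 (mod 7193), i.e. (-173/7193) = 1.
d is a quadratic residue mod p, hence 7193 splits in O_K.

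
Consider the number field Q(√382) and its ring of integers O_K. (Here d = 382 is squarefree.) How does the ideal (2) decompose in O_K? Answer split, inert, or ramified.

2 is ramified

Since 382 ≢ 1 mod 4, the ring of integers is ℤ[√382] with discriminant 4·382 = 1528.
disc(K) = 1528 = 2·764, so p = 2 is ramified.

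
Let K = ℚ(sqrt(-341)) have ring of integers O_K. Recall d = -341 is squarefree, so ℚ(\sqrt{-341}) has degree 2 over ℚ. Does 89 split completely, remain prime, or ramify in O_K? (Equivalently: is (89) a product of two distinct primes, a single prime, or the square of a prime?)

remains prime (inert)

Since -341 ≢ 1 mod 4, the ring of integers is ℤ[√-341] with discriminant 4·(-341) = -1364.
Since gcd(89, -1364) = 1 the prime 89 does not ramify.
Compute (-341/89) via Euler: 15^((89-1)/2) mod 89 = 88, so (-341/89) = -1.
d is a non-residue mod p, hence 89 remains inert in O_K.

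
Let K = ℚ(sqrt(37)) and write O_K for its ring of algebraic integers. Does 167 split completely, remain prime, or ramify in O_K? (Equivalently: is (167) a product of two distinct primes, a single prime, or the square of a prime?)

167 remains inert

37 mod 4 = 1, hence disc K = 37 and O_K = ℤ[(1+√37)/2].
disc(K) = 37 is not divisible by 167; 167 is unramified.
Compute (37/167) via Euler: 37^((167-1)/2) mod 167 = 166, so (37/167) = -1.
d is a non-residue mod p, hence 167 remains inert in O_K.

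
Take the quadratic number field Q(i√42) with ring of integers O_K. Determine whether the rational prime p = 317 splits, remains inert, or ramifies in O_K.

Since -42 ≢ 1 mod 4, the ring of integers is ℤ[√-42] with discriminant 4·(-42) = -168.
317 ∤ -168, so 317 is unramified.
Legendre symbol by Euler's criterion: (-42/317) ≡ (-42)^158 ≡ 1 (mod 317), i.e. (-42/317) = 1.
Legendre symbol 1 ⇒ 317 is split.

split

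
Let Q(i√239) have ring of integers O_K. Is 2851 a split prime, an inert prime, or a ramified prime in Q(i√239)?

remains prime (inert)

Since -239 ≡ 1 mod 4, the ring of integers is ℤ[(1+√-239)/2] with discriminant -239.
Since gcd(2851, -239) = 1 the prime 2851 does not ramify.
Euler's criterion: (-239)^1425 mod 2851 = 2850. Thus (-239|2851) = -1.
Legendre symbol -1 ⇒ 2851 is inert.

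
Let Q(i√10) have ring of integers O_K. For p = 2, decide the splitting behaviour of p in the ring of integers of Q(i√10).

ramified — (2) = 𝔭²

Since -10 ≢ 1 mod 4, the ring of integers is ℤ[√-10] with discriminant 4·(-10) = -40.
disc(K) = -40 = 2·(-20), so p = 2 is ramified.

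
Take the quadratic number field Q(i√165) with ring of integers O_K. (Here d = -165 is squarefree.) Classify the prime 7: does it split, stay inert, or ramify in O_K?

7 remains inert

Since -165 ≢ 1 mod 4, the ring of integers is ℤ[√-165] with discriminant 4·(-165) = -660.
7 ∤ -660, so 7 is unramified.
(-165/7) = 3^3 mod 7 = 6, giving Legendre symbol -1.
Legendre symbol -1 ⇒ 7 is inert.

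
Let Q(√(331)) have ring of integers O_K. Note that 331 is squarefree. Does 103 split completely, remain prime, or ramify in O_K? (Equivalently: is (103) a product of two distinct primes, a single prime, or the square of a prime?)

103 remains inert

331 mod 4 = 3, hence disc K = 4·331 = 1324 and O_K = ℤ[√331].
disc(K) = 1324 is not divisible by 103; 103 is unramified.
Compute (331/103) via Euler: 22^((103-1)/2) mod 103 = 102, so (331/103) = -1.
Legendre symbol -1 ⇒ 103 is inert.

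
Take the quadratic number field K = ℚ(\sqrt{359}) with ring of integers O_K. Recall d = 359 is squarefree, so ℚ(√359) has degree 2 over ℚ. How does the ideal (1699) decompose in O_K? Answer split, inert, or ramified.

Since 359 ≢ 1 mod 4, the ring of integers is ℤ[√359] with discriminant 4·359 = 1436.
1699 ∤ 1436, so 1699 is unramified.
Compute (359/1699) via Euler: 359^((1699-1)/2) mod 1699 = 1, so (359/1699) = 1.
d is a quadratic residue mod p, hence 1699 splits in O_K.

split — (1699) = 𝔭₁𝔭₂ with 𝔭₁ ≠ 𝔭₂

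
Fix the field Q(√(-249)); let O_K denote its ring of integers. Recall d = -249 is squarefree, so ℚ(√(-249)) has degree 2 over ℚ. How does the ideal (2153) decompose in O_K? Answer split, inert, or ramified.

2153 remains inert

-249 mod 4 = 3, hence disc K = 4·(-249) = -996 and O_K = ℤ[√-249].
Since gcd(2153, -996) = 1 the prime 2153 does not ramify.
Legendre symbol by Euler's criterion: (-249/2153) ≡ (-249)^1076 ≡ 2152 (mod 2153), i.e. (-249/2153) = -1.
(-249/2153) = -1, so 2153 is inert.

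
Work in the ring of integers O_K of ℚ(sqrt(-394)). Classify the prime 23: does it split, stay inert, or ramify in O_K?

inert — (23) stays prime in O_K

Since -394 ≢ 1 mod 4, the ring of integers is ℤ[√-394] with discriminant 4·(-394) = -1576.
Since gcd(23, -1576) = 1 the prime 23 does not ramify.
Compute (-394/23) via Euler: 20^((23-1)/2) mod 23 = 22, so (-394/23) = -1.
Legendre symbol -1 ⇒ 23 is inert.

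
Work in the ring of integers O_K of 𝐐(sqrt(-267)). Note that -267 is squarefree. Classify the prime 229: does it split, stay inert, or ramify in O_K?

-267 mod 4 = 1, hence disc K = -267 and O_K = ℤ[(1+√-267)/2].
Since gcd(229, -267) = 1 the prime 229 does not ramify.
Euler's criterion: (-267)^114 mod 229 = 228. Thus (-267|229) = -1.
d is a non-residue mod p, hence 229 remains inert in O_K.

p is inert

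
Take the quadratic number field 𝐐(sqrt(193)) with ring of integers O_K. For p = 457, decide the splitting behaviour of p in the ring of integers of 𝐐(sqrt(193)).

Since 193 ≡ 1 mod 4, the ring of integers is ℤ[(1+√193)/2] with discriminant 193.
disc(K) = 193 is not divisible by 457; 457 is unramified.
Compute (193/457) via Euler: 193^((457-1)/2) mod 457 = 456, so (193/457) = -1.
(193/457) = -1, so 457 is inert.

inert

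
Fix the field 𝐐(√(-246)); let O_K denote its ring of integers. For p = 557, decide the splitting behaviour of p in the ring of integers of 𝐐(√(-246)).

Since -246 ≢ 1 mod 4, the ring of integers is ℤ[√-246] with discriminant 4·(-246) = -984.
Since gcd(557, -984) = 1 the prime 557 does not ramify.
(-246/557) = 311^278 mod 557 = 556, giving Legendre symbol -1.
d is a non-residue mod p, hence 557 remains inert in O_K.

inert — (557) stays prime in O_K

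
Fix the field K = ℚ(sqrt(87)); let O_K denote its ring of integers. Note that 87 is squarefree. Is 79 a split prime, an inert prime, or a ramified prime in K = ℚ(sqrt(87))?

d = 87 ≡ 3 (mod 4), so O_K = ℤ[√87] and disc(K) = 4d = 348.
disc(K) = 348 is not divisible by 79; 79 is unramified.
Compute (87/79) via Euler: 8^((79-1)/2) mod 79 = 1, so (87/79) = 1.
d is a quadratic residue mod p, hence 79 splits in O_K.

split — (79) = 𝔭₁𝔭₂ with 𝔭₁ ≠ 𝔭₂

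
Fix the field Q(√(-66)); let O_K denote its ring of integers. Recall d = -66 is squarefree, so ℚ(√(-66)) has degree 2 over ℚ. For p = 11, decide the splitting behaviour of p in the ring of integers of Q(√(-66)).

p ramifies

d = -66 ≡ 2 (mod 4), so O_K = ℤ[√-66] and disc(K) = 4d = -264.
Ramification test: 11 | -264. The prime 11 ramifies in K.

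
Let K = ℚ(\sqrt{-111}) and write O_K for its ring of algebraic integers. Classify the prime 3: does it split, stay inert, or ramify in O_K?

3 is ramified

Since -111 ≡ 1 mod 4, the ring of integers is ℤ[(1+√-111)/2] with discriminant -111.
Ramification test: 3 | -111. The prime 3 ramifies in K.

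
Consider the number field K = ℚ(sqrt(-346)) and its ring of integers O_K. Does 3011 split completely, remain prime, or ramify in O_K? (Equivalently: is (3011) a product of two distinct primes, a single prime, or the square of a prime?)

Since -346 ≢ 1 mod 4, the ring of integers is ℤ[√-346] with discriminant 4·(-346) = -1384.
disc(K) = -1384 is not divisible by 3011; 3011 is unramified.
Euler's criterion: (-346)^1505 mod 3011 = 3010. Thus (-346|3011) = -1.
d is a non-residue mod p, hence 3011 remains inert in O_K.

p is inert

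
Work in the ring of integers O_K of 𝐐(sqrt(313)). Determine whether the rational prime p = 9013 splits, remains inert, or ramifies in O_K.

p splits

Since 313 ≡ 1 mod 4, the ring of integers is ℤ[(1+√313)/2] with discriminant 313.
disc(K) = 313 is not divisible by 9013; 9013 is unramified.
Legendre symbol by Euler's criterion: (313/9013) ≡ 313^4506 ≡ 1 (mod 9013), i.e. (313/9013) = 1.
Legendre symbol 1 ⇒ 9013 is split.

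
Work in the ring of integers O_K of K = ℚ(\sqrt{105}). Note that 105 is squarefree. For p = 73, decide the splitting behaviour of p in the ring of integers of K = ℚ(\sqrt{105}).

105 mod 4 = 1, hence disc K = 105 and O_K = ℤ[(1+√105)/2].
disc(K) = 105 is not divisible by 73; 73 is unramified.
Compute (105/73) via Euler: 32^((73-1)/2) mod 73 = 1, so (105/73) = 1.
d is a quadratic residue mod p, hence 73 splits in O_K.

splits completely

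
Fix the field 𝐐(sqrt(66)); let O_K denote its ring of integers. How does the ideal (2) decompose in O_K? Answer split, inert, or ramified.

ramified — (2) = 𝔭²

d = 66 ≡ 2 (mod 4), so O_K = ℤ[√66] and disc(K) = 4d = 264.
2 divides disc(K) = 264, so 2 ramifies.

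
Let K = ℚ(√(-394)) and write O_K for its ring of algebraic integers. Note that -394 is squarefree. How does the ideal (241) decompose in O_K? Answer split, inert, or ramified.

Since -394 ≢ 1 mod 4, the ring of integers is ℤ[√-394] with discriminant 4·(-394) = -1576.
Since gcd(241, -1576) = 1 the prime 241 does not ramify.
Compute (-394/241) via Euler: 88^((241-1)/2) mod 241 = 240, so (-394/241) = -1.
Legendre symbol -1 ⇒ 241 is inert.

p is inert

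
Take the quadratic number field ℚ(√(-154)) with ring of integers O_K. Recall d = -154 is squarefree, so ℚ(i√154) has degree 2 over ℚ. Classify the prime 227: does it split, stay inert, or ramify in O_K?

d = -154 ≡ 2 (mod 4), so O_K = ℤ[√-154] and disc(K) = 4d = -616.
Since gcd(227, -616) = 1 the prime 227 does not ramify.
Euler's criterion: (-154)^113 mod 227 = 1. Thus (-154|227) = 1.
(-154/227) = 1, so 227 splits.

p splits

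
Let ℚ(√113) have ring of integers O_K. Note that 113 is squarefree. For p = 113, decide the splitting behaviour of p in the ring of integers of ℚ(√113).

ramified

Since 113 ≡ 1 mod 4, the ring of integers is ℤ[(1+√113)/2] with discriminant 113.
113 divides disc(K) = 113, so 113 ramifies.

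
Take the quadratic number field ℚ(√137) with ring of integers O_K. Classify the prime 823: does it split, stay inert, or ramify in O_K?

d = 137 ≡ 1 (mod 4), so O_K = ℤ[(1+√137)/2] and disc(K) = d = 137.
Since gcd(823, 137) = 1 the prime 823 does not ramify.
(137/823) = 137^411 mod 823 = 1, giving Legendre symbol 1.
Legendre symbol 1 ⇒ 823 is split.

splits completely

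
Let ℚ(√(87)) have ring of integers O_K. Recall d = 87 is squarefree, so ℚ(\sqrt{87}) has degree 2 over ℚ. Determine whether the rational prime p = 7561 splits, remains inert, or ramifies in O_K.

inert — (7561) stays prime in O_K

87 mod 4 = 3, hence disc K = 4·87 = 348 and O_K = ℤ[√87].
disc(K) = 348 is not divisible by 7561; 7561 is unramified.
Legendre symbol by Euler's criterion: (87/7561) ≡ 87^3780 ≡ 7560 (mod 7561), i.e. (87/7561) = -1.
Legendre symbol -1 ⇒ 7561 is inert.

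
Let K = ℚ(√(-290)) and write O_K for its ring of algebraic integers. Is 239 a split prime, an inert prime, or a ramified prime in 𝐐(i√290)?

remains prime (inert)

-290 mod 4 = 2, hence disc K = 4·(-290) = -1160 and O_K = ℤ[√-290].
Since gcd(239, -1160) = 1 the prime 239 does not ramify.
(-290/239) = 188^119 mod 239 = 238, giving Legendre symbol -1.
(-290/239) = -1, so 239 is inert.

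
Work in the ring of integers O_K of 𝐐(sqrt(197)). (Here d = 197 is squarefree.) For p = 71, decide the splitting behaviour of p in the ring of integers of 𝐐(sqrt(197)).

inert — (71) stays prime in O_K

d = 197 ≡ 1 (mod 4), so O_K = ℤ[(1+√197)/2] and disc(K) = d = 197.
Since gcd(71, 197) = 1 the prime 71 does not ramify.
Compute (197/71) via Euler: 55^((71-1)/2) mod 71 = 70, so (197/71) = -1.
d is a non-residue mod p, hence 71 remains inert in O_K.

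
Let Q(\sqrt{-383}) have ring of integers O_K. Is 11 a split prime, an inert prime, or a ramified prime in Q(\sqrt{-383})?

inert

-383 mod 4 = 1, hence disc K = -383 and O_K = ℤ[(1+√-383)/2].
Since gcd(11, -383) = 1 the prime 11 does not ramify.
Legendre symbol by Euler's criterion: (-383/11) ≡ (-383)^5 ≡ 10 (mod 11), i.e. (-383/11) = -1.
Legendre symbol -1 ⇒ 11 is inert.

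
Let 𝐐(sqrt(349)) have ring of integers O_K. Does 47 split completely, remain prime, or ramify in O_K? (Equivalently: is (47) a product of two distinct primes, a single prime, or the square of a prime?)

remains prime (inert)

d = 349 ≡ 1 (mod 4), so O_K = ℤ[(1+√349)/2] and disc(K) = d = 349.
47 ∤ 349, so 47 is unramified.
Compute (349/47) via Euler: 20^((47-1)/2) mod 47 = 46, so (349/47) = -1.
Legendre symbol -1 ⇒ 47 is inert.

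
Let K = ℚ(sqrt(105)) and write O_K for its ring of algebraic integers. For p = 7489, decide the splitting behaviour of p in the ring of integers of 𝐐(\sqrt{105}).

Since 105 ≡ 1 mod 4, the ring of integers is ℤ[(1+√105)/2] with discriminant 105.
Since gcd(7489, 105) = 1 the prime 7489 does not ramify.
Legendre symbol by Euler's criterion: (105/7489) ≡ 105^3744 ≡ 7488 (mod 7489), i.e. (105/7489) = -1.
d is a non-residue mod p, hence 7489 remains inert in O_K.

p is inert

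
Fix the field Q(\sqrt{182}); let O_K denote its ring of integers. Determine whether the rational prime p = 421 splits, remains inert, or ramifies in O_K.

d = 182 ≡ 2 (mod 4), so O_K = ℤ[√182] and disc(K) = 4d = 728.
disc(K) = 728 is not divisible by 421; 421 is unramified.
Euler's criterion: 182^210 mod 421 = 1. Thus (182|421) = 1.
Legendre symbol 1 ⇒ 421 is split.

421 splits in O_K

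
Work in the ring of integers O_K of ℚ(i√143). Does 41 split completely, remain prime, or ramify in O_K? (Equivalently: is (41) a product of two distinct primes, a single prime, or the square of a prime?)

Since -143 ≡ 1 mod 4, the ring of integers is ℤ[(1+√-143)/2] with discriminant -143.
Since gcd(41, -143) = 1 the prime 41 does not ramify.
Compute (-143/41) via Euler: 21^((41-1)/2) mod 41 = 1, so (-143/41) = 1.
Legendre symbol 1 ⇒ 41 is split.

split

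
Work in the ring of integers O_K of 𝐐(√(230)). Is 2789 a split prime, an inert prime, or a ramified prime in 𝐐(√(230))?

d = 230 ≡ 2 (mod 4), so O_K = ℤ[√230] and disc(K) = 4d = 920.
2789 ∤ 920, so 2789 is unramified.
Compute (230/2789) via Euler: 230^((2789-1)/2) mod 2789 = 2788, so (230/2789) = -1.
(230/2789) = -1, so 2789 is inert.

remains prime (inert)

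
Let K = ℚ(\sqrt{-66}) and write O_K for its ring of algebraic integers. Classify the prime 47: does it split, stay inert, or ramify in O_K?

d = -66 ≡ 2 (mod 4), so O_K = ℤ[√-66] and disc(K) = 4d = -264.
disc(K) = -264 is not divisible by 47; 47 is unramified.
(-66/47) = 28^23 mod 47 = 1, giving Legendre symbol 1.
(-66/47) = 1, so 47 splits.

splits completely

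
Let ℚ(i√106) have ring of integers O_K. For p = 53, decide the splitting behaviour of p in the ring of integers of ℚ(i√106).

-106 mod 4 = 2, hence disc K = 4·(-106) = -424 and O_K = ℤ[√-106].
disc(K) = -424 = 53·(-8), so p = 53 is ramified.

ramifies in O_K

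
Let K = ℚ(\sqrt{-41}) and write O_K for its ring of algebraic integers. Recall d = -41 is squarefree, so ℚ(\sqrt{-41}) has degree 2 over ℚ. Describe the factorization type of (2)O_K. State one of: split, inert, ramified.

2 is ramified

-41 mod 4 = 3, hence disc K = 4·(-41) = -164 and O_K = ℤ[√-41].
disc(K) = -164 = 2·(-82), so p = 2 is ramified.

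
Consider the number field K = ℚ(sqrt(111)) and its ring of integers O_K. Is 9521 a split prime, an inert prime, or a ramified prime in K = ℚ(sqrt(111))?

Since 111 ≢ 1 mod 4, the ring of integers is ℤ[√111] with discriminant 4·111 = 444.
disc(K) = 444 is not divisible by 9521; 9521 is unramified.
(111/9521) = 111^4760 mod 9521 = 9520, giving Legendre symbol -1.
Legendre symbol -1 ⇒ 9521 is inert.

9521 remains inert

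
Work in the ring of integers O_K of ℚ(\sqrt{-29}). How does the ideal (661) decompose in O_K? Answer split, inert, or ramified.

Since -29 ≢ 1 mod 4, the ring of integers is ℤ[√-29] with discriminant 4·(-29) = -116.
Since gcd(661, -116) = 1 the prime 661 does not ramify.
Compute (-29/661) via Euler: 632^((661-1)/2) mod 661 = 1, so (-29/661) = 1.
d is a quadratic residue mod p, hence 661 splits in O_K.

split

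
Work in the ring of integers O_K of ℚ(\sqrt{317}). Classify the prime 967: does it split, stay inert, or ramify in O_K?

split — (967) = 𝔭₁𝔭₂ with 𝔭₁ ≠ 𝔭₂

317 mod 4 = 1, hence disc K = 317 and O_K = ℤ[(1+√317)/2].
disc(K) = 317 is not divisible by 967; 967 is unramified.
Legendre symbol by Euler's criterion: (317/967) ≡ 317^483 ≡ 1 (mod 967), i.e. (317/967) = 1.
d is a quadratic residue mod p, hence 967 splits in O_K.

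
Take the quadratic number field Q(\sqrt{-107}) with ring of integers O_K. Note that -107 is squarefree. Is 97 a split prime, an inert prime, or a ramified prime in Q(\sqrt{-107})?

remains prime (inert)

-107 mod 4 = 1, hence disc K = -107 and O_K = ℤ[(1+√-107)/2].
97 ∤ -107, so 97 is unramified.
Euler's criterion: (-107)^48 mod 97 = 96. Thus (-107|97) = -1.
d is a non-residue mod p, hence 97 remains inert in O_K.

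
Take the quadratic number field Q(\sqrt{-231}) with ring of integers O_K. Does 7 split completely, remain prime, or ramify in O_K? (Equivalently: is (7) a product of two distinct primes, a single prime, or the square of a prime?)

ramifies in O_K

d = -231 ≡ 1 (mod 4), so O_K = ℤ[(1+√-231)/2] and disc(K) = d = -231.
Ramification test: 7 | -231. The prime 7 ramifies in K.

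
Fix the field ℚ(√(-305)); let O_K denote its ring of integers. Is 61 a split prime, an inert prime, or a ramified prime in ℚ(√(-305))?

ramified

d = -305 ≡ 3 (mod 4), so O_K = ℤ[√-305] and disc(K) = 4d = -1220.
61 divides disc(K) = -1220, so 61 ramifies.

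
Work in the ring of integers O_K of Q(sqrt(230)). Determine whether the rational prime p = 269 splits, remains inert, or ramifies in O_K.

inert — (269) stays prime in O_K

230 mod 4 = 2, hence disc K = 4·230 = 920 and O_K = ℤ[√230].
disc(K) = 920 is not divisible by 269; 269 is unramified.
(230/269) = 230^134 mod 269 = 268, giving Legendre symbol -1.
(230/269) = -1, so 269 is inert.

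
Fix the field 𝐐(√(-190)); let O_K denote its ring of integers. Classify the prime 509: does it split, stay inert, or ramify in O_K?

split

d = -190 ≡ 2 (mod 4), so O_K = ℤ[√-190] and disc(K) = 4d = -760.
509 ∤ -760, so 509 is unramified.
Euler's criterion: (-190)^254 mod 509 = 1. Thus (-190|509) = 1.
d is a quadratic residue mod p, hence 509 splits in O_K.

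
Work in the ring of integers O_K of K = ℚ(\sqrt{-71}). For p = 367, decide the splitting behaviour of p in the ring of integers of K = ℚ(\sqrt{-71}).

d = -71 ≡ 1 (mod 4), so O_K = ℤ[(1+√-71)/2] and disc(K) = d = -71.
disc(K) = -71 is not divisible by 367; 367 is unramified.
Euler's criterion: (-71)^183 mod 367 = 1. Thus (-71|367) = 1.
(-71/367) = 1, so 367 splits.

splits completely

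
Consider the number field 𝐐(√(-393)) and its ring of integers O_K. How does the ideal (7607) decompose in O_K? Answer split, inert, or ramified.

splits completely

-393 mod 4 = 3, hence disc K = 4·(-393) = -1572 and O_K = ℤ[√-393].
disc(K) = -1572 is not divisible by 7607; 7607 is unramified.
Legendre symbol by Euler's criterion: (-393/7607) ≡ (-393)^3803 ≡ 1 (mod 7607), i.e. (-393/7607) = 1.
d is a quadratic residue mod p, hence 7607 splits in O_K.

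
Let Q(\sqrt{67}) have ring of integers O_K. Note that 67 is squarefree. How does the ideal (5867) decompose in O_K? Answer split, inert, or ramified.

5867 splits in O_K

d = 67 ≡ 3 (mod 4), so O_K = ℤ[√67] and disc(K) = 4d = 268.
5867 ∤ 268, so 5867 is unramified.
Compute (67/5867) via Euler: 67^((5867-1)/2) mod 5867 = 1, so (67/5867) = 1.
Legendre symbol 1 ⇒ 5867 is split.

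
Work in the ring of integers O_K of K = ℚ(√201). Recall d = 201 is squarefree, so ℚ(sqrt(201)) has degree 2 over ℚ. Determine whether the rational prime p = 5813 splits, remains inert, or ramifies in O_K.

Since 201 ≡ 1 mod 4, the ring of integers is ℤ[(1+√201)/2] with discriminant 201.
Since gcd(5813, 201) = 1 the prime 5813 does not ramify.
(201/5813) = 201^2906 mod 5813 = 1, giving Legendre symbol 1.
(201/5813) = 1, so 5813 splits.

split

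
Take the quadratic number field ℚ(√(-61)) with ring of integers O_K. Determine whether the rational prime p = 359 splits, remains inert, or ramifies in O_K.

-61 mod 4 = 3, hence disc K = 4·(-61) = -244 and O_K = ℤ[√-61].
Since gcd(359, -244) = 1 the prime 359 does not ramify.
Legendre symbol by Euler's criterion: (-61/359) ≡ (-61)^179 ≡ 1 (mod 359), i.e. (-61/359) = 1.
Legendre symbol 1 ⇒ 359 is split.

split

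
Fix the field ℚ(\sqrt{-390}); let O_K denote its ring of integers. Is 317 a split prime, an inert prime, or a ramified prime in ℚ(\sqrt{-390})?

317 splits in O_K

Since -390 ≢ 1 mod 4, the ring of integers is ℤ[√-390] with discriminant 4·(-390) = -1560.
Since gcd(317, -1560) = 1 the prime 317 does not ramify.
(-390/317) = 244^158 mod 317 = 1, giving Legendre symbol 1.
Legendre symbol 1 ⇒ 317 is split.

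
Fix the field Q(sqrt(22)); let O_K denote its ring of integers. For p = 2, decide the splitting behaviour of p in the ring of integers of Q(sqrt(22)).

d = 22 ≡ 2 (mod 4), so O_K = ℤ[√22] and disc(K) = 4d = 88.
disc(K) = 88 = 2·44, so p = 2 is ramified.

2 is ramified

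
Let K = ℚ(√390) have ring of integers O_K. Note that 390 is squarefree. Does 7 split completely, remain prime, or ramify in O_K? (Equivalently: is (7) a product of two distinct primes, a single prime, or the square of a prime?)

inert

d = 390 ≡ 2 (mod 4), so O_K = ℤ[√390] and disc(K) = 4d = 1560.
Since gcd(7, 1560) = 1 the prime 7 does not ramify.
Legendre symbol by Euler's criterion: (390/7) ≡ 390^3 ≡ 6 (mod 7), i.e. (390/7) = -1.
d is a non-residue mod p, hence 7 remains inert in O_K.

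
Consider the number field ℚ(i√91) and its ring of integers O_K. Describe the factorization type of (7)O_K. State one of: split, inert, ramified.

d = -91 ≡ 1 (mod 4), so O_K = ℤ[(1+√-91)/2] and disc(K) = d = -91.
disc(K) = -91 = 7·(-13), so p = 7 is ramified.

p ramifies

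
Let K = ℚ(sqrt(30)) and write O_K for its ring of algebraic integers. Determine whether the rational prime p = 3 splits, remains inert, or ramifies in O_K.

p ramifies

d = 30 ≡ 2 (mod 4), so O_K = ℤ[√30] and disc(K) = 4d = 120.
disc(K) = 120 = 3·40, so p = 3 is ramified.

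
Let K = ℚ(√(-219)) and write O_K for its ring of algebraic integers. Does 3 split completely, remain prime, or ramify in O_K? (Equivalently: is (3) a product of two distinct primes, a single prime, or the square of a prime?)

-219 mod 4 = 1, hence disc K = -219 and O_K = ℤ[(1+√-219)/2].
3 divides disc(K) = -219, so 3 ramifies.

ramifies in O_K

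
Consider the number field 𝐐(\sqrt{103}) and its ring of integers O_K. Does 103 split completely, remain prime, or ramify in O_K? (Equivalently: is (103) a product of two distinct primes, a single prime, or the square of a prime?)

ramified

Since 103 ≢ 1 mod 4, the ring of integers is ℤ[√103] with discriminant 4·103 = 412.
103 divides disc(K) = 412, so 103 ramifies.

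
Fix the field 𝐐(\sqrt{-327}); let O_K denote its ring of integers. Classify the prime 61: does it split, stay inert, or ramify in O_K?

Since -327 ≡ 1 mod 4, the ring of integers is ℤ[(1+√-327)/2] with discriminant -327.
disc(K) = -327 is not divisible by 61; 61 is unramified.
Euler's criterion: (-327)^30 mod 61 = 1. Thus (-327|61) = 1.
d is a quadratic residue mod p, hence 61 splits in O_K.

p splits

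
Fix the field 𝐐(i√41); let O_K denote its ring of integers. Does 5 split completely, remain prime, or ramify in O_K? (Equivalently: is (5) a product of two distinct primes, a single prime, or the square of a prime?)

d = -41 ≡ 3 (mod 4), so O_K = ℤ[√-41] and disc(K) = 4d = -164.
Since gcd(5, -164) = 1 the prime 5 does not ramify.
Euler's criterion: (-41)^2 mod 5 = 1. Thus (-41|5) = 1.
d is a quadratic residue mod p, hence 5 splits in O_K.

p splits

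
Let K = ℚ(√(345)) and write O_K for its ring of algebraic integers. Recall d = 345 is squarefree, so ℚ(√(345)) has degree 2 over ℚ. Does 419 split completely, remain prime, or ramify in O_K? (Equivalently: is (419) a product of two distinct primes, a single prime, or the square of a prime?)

345 mod 4 = 1, hence disc K = 345 and O_K = ℤ[(1+√345)/2].
419 ∤ 345, so 419 is unramified.
Legendre symbol by Euler's criterion: (345/419) ≡ 345^209 ≡ 1 (mod 419), i.e. (345/419) = 1.
(345/419) = 1, so 419 splits.

split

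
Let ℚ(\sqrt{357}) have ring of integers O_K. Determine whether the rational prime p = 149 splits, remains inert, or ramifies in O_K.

inert

357 mod 4 = 1, hence disc K = 357 and O_K = ℤ[(1+√357)/2].
Since gcd(149, 357) = 1 the prime 149 does not ramify.
Legendre symbol by Euler's criterion: (357/149) ≡ 357^74 ≡ 148 (mod 149), i.e. (357/149) = -1.
Legendre symbol -1 ⇒ 149 is inert.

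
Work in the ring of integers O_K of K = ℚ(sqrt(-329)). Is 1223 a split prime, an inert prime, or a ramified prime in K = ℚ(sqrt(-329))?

Since -329 ≢ 1 mod 4, the ring of integers is ℤ[√-329] with discriminant 4·(-329) = -1316.
1223 ∤ -1316, so 1223 is unramified.
Euler's criterion: (-329)^611 mod 1223 = 1. Thus (-329|1223) = 1.
(-329/1223) = 1, so 1223 splits.

split — (1223) = 𝔭₁𝔭₂ with 𝔭₁ ≠ 𝔭₂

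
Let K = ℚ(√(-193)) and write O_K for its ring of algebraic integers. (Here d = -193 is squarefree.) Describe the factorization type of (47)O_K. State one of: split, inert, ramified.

splits completely

d = -193 ≡ 3 (mod 4), so O_K = ℤ[√-193] and disc(K) = 4d = -772.
Since gcd(47, -772) = 1 the prime 47 does not ramify.
Legendre symbol by Euler's criterion: (-193/47) ≡ (-193)^23 ≡ 1 (mod 47), i.e. (-193/47) = 1.
(-193/47) = 1, so 47 splits.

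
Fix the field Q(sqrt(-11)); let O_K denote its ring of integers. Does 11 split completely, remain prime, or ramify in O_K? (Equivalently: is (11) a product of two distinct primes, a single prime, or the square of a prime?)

p ramifies

Since -11 ≡ 1 mod 4, the ring of integers is ℤ[(1+√-11)/2] with discriminant -11.
11 divides disc(K) = -11, so 11 ramifies.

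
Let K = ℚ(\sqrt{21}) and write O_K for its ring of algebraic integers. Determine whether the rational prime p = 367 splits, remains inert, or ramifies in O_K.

inert

d = 21 ≡ 1 (mod 4), so O_K = ℤ[(1+√21)/2] and disc(K) = d = 21.
367 ∤ 21, so 367 is unramified.
Legendre symbol by Euler's criterion: (21/367) ≡ 21^183 ≡ 366 (mod 367), i.e. (21/367) = -1.
d is a non-residue mod p, hence 367 remains inert in O_K.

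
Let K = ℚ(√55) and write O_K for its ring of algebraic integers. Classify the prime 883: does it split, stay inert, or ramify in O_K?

split

55 mod 4 = 3, hence disc K = 4·55 = 220 and O_K = ℤ[√55].
883 ∤ 220, so 883 is unramified.
(55/883) = 55^441 mod 883 = 1, giving Legendre symbol 1.
Legendre symbol 1 ⇒ 883 is split.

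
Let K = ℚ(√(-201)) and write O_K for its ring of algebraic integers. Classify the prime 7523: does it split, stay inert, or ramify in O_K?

splits completely

Since -201 ≢ 1 mod 4, the ring of integers is ℤ[√-201] with discriminant 4·(-201) = -804.
disc(K) = -804 is not divisible by 7523; 7523 is unramified.
(-201/7523) = 7322^3761 mod 7523 = 1, giving Legendre symbol 1.
Legendre symbol 1 ⇒ 7523 is split.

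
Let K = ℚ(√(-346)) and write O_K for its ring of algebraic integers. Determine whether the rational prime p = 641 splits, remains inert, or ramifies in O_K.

Since -346 ≢ 1 mod 4, the ring of integers is ℤ[√-346] with discriminant 4·(-346) = -1384.
641 ∤ -1384, so 641 is unramified.
Euler's criterion: (-346)^320 mod 641 = 1. Thus (-346|641) = 1.
(-346/641) = 1, so 641 splits.

split — (641) = 𝔭₁𝔭₂ with 𝔭₁ ≠ 𝔭₂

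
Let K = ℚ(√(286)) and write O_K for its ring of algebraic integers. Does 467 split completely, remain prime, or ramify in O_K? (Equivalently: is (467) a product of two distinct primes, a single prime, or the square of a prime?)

splits completely

Since 286 ≢ 1 mod 4, the ring of integers is ℤ[√286] with discriminant 4·286 = 1144.
467 ∤ 1144, so 467 is unramified.
Euler's criterion: 286^233 mod 467 = 1. Thus (286|467) = 1.
d is a quadratic residue mod p, hence 467 splits in O_K.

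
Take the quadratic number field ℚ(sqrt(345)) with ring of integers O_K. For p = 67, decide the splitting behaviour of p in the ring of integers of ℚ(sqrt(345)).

345 mod 4 = 1, hence disc K = 345 and O_K = ℤ[(1+√345)/2].
Since gcd(67, 345) = 1 the prime 67 does not ramify.
(345/67) = 10^33 mod 67 = 1, giving Legendre symbol 1.
Legendre symbol 1 ⇒ 67 is split.

split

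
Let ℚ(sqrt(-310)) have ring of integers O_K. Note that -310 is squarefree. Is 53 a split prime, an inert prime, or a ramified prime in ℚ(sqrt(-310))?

inert — (53) stays prime in O_K

d = -310 ≡ 2 (mod 4), so O_K = ℤ[√-310] and disc(K) = 4d = -1240.
53 ∤ -1240, so 53 is unramified.
(-310/53) = 8^26 mod 53 = 52, giving Legendre symbol -1.
(-310/53) = -1, so 53 is inert.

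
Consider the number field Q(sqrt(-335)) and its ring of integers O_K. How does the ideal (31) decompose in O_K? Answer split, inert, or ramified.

d = -335 ≡ 1 (mod 4), so O_K = ℤ[(1+√-335)/2] and disc(K) = d = -335.
disc(K) = -335 is not divisible by 31; 31 is unramified.
Euler's criterion: (-335)^15 mod 31 = 30. Thus (-335|31) = -1.
d is a non-residue mod p, hence 31 remains inert in O_K.

remains prime (inert)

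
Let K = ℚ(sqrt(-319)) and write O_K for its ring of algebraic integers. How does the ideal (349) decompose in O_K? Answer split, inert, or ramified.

d = -319 ≡ 1 (mod 4), so O_K = ℤ[(1+√-319)/2] and disc(K) = d = -319.
349 ∤ -319, so 349 is unramified.
Compute (-319/349) via Euler: 30^((349-1)/2) mod 349 = 348, so (-319/349) = -1.
d is a non-residue mod p, hence 349 remains inert in O_K.

remains prime (inert)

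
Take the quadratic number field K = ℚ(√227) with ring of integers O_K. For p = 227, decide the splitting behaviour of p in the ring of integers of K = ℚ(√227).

p ramifies

d = 227 ≡ 3 (mod 4), so O_K = ℤ[√227] and disc(K) = 4d = 908.
227 divides disc(K) = 908, so 227 ramifies.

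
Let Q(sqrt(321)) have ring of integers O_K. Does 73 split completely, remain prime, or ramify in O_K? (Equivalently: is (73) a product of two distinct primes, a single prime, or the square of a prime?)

d = 321 ≡ 1 (mod 4), so O_K = ℤ[(1+√321)/2] and disc(K) = d = 321.
disc(K) = 321 is not divisible by 73; 73 is unramified.
Legendre symbol by Euler's criterion: (321/73) ≡ 321^36 ≡ 72 (mod 73), i.e. (321/73) = -1.
d is a non-residue mod p, hence 73 remains inert in O_K.

inert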